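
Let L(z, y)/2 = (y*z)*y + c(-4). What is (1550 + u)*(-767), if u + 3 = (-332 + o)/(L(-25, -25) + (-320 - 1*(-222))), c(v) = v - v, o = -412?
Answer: -9299127175/7837 ≈ -1.1866e+6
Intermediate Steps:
c(v) = 0
L(z, y) = 2*z*y**2 (L(z, y) = 2*((y*z)*y + 0) = 2*(z*y**2 + 0) = 2*(z*y**2) = 2*z*y**2)
u = -23325/7837 (u = -3 + (-332 - 412)/(2*(-25)*(-25)**2 + (-320 - 1*(-222))) = -3 - 744/(2*(-25)*625 + (-320 + 222)) = -3 - 744/(-31250 - 98) = -3 - 744/(-31348) = -3 - 744*(-1/31348) = -3 + 186/7837 = -23325/7837 ≈ -2.9763)
(1550 + u)*(-767) = (1550 - 23325/7837)*(-767) = (12124025/7837)*(-767) = -9299127175/7837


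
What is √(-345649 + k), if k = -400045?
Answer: I*√745694 ≈ 863.54*I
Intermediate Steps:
√(-345649 + k) = √(-345649 - 400045) = √(-745694) = I*√745694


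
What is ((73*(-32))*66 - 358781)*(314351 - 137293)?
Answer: -90823140506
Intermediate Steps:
((73*(-32))*66 - 358781)*(314351 - 137293) = (-2336*66 - 358781)*177058 = (-154176 - 358781)*177058 = -512957*177058 = -90823140506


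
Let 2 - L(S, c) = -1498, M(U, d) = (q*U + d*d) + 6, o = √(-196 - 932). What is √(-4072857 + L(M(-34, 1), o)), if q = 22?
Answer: 3*I*√452373 ≈ 2017.8*I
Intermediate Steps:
o = 2*I*√282 (o = √(-1128) = 2*I*√282 ≈ 33.586*I)
M(U, d) = 6 + d² + 22*U (M(U, d) = (22*U + d*d) + 6 = (22*U + d²) + 6 = (d² + 22*U) + 6 = 6 + d² + 22*U)
L(S, c) = 1500 (L(S, c) = 2 - 1*(-1498) = 2 + 1498 = 1500)
√(-4072857 + L(M(-34, 1), o)) = √(-4072857 + 1500) = √(-4071357) = 3*I*√452373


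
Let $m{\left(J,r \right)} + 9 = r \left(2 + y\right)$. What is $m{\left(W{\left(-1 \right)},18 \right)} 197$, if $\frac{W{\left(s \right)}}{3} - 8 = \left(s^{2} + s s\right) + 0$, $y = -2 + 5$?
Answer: $15957$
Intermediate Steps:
$y = 3$
$W{\left(s \right)} = 24 + 6 s^{2}$ ($W{\left(s \right)} = 24 + 3 \left(\left(s^{2} + s s\right) + 0\right) = 24 + 3 \left(\left(s^{2} + s^{2}\right) + 0\right) = 24 + 3 \left(2 s^{2} + 0\right) = 24 + 3 \cdot 2 s^{2} = 24 + 6 s^{2}$)
$m{\left(J,r \right)} = -9 + 5 r$ ($m{\left(J,r \right)} = -9 + r \left(2 + 3\right) = -9 + r 5 = -9 + 5 r$)
$m{\left(W{\left(-1 \right)},18 \right)} 197 = \left(-9 + 5 \cdot 18\right) 197 = \left(-9 + 90\right) 197 = 81 \cdot 197 = 15957$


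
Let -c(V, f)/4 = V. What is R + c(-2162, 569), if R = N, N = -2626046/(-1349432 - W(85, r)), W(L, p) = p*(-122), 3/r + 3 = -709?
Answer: 4155416560176/480397975 ≈ 8649.9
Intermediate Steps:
r = -3/712 (r = 3/(-3 - 709) = 3/(-712) = 3*(-1/712) = -3/712 ≈ -0.0042135)
W(L, p) = -122*p
c(V, f) = -4*V
N = 934872376/480397975 (N = -2626046/(-1349432 - (-122)*(-3)/712) = -2626046/(-1349432 - 1*183/356) = -2626046/(-1349432 - 183/356) = -2626046/(-480397975/356) = -2626046*(-356/480397975) = 934872376/480397975 ≈ 1.9460)
R = 934872376/480397975 ≈ 1.9460
R + c(-2162, 569) = 934872376/480397975 - 4*(-2162) = 934872376/480397975 + 8648 = 4155416560176/480397975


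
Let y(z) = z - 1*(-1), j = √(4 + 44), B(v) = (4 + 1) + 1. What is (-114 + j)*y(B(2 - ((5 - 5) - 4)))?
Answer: -798 + 28*√3 ≈ -749.50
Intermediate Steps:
B(v) = 6 (B(v) = 5 + 1 = 6)
j = 4*√3 (j = √48 = 4*√3 ≈ 6.9282)
y(z) = 1 + z (y(z) = z + 1 = 1 + z)
(-114 + j)*y(B(2 - ((5 - 5) - 4))) = (-114 + 4*√3)*(1 + 6) = (-114 + 4*√3)*7 = -798 + 28*√3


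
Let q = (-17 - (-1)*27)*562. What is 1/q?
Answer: 1/5620 ≈ 0.00017794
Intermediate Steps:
q = 5620 (q = (-17 - 1*(-27))*562 = (-17 + 27)*562 = 10*562 = 5620)
1/q = 1/5620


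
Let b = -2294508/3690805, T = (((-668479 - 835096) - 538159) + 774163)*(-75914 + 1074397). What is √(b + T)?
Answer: I*√17240710932457398243532765/3690805 ≈ 1.125e+6*I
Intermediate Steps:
T = -1265648094793 (T = ((-1503575 - 538159) + 774163)*998483 = (-2041734 + 774163)*998483 = -1267571*998483 = -1265648094793)
b = -2294508/3690805 (b = -2294508*1/3690805 = -2294508/3690805 ≈ -0.62168)
√(b + T) = √(-2294508/3690805 - 1265648094793) = √(-4671260316504772873/3690805) = I*√17240710932457398243532765/3690805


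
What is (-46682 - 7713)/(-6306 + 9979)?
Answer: -54395/3673 ≈ -14.809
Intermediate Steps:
(-46682 - 7713)/(-6306 + 9979) = -54395/3673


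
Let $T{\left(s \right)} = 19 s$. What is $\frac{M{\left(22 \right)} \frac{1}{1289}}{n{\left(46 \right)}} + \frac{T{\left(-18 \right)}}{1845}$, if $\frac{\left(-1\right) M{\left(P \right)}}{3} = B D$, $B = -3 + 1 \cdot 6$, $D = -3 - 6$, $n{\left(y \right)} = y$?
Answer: $- \frac{2236567}{12155270} \approx -0.184$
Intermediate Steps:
$D = -9$ ($D = -3 - 6 = -9$)
$B = 3$ ($B = -3 + 6 = 3$)
$M{\left(P \right)} = 81$ ($M{\left(P \right)} = - 3 \cdot 3 \left(-9\right) = \left(-3\right) \left(-27\right) = 81$)
$\frac{M{\left(22 \right)} \frac{1}{1289}}{n{\left(46 \right)}} + \frac{T{\left(-18 \right)}}{1845} = \frac{81 \cdot \frac{1}{1289}}{46} + \frac{19 \left(-18\right)}{1845} = 81 \cdot \frac{1}{1289} \cdot \frac{1}{46} - \frac{38}{205} = \frac{81}{1289} \cdot \frac{1}{46} - \frac{38}{205} = \frac{81}{59294} - \frac{38}{205} = - \frac{2236567}{12155270}$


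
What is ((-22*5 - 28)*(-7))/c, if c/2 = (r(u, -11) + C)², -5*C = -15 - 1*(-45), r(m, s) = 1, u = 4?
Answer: 483/25 ≈ 19.320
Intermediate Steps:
C = -6 (C = -(-15 - 1*(-45))/5 = -(-15 + 45)/5 = -⅕*30 = -6)
c = 50 (c = 2*(1 - 6)² = 2*(-5)² = 2*25 = 50)
((-22*5 - 28)*(-7))/c = ((-22*5 - 28)*(-7))/50 = ((-110 - 28)*(-7))*(1/50) = -138*(-7)*(1/50) = 966*(1/50) = 483/25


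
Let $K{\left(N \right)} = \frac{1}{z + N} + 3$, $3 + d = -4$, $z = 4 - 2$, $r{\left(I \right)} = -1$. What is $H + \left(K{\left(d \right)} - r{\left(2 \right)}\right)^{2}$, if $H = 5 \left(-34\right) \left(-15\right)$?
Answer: $\frac{64111}{25} \approx 2564.4$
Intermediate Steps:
$z = 2$
$d = -7$ ($d = -3 - 4 = -7$)
$H = 2550$ ($H = \left(-170\right) \left(-15\right) = 2550$)
$K{\left(N \right)} = 3 + \frac{1}{2 + N}$ ($K{\left(N \right)} = \frac{1}{2 + N} + 3 = 3 + \frac{1}{2 + N}$)
$H + \left(K{\left(d \right)} - r{\left(2 \right)}\right)^{2} = 2550 + \left(\frac{7 + 3 \left(-7\right)}{2 - 7} - -1\right)^{2} = 2550 + \left(\frac{7 - 21}{-5} + 1\right)^{2} = 2550 + \left(\left(- \frac{1}{5}\right) \left(-14\right) + 1\right)^{2} = 2550 + \left(\frac{14}{5} + 1\right)^{2} = 2550 + \left(\frac{19}{5}\right)^{2} = 2550 + \frac{361}{25} = \frac{64111}{25}$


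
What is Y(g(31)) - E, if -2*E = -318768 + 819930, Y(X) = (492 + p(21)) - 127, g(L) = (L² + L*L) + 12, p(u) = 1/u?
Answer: 5269867/21 ≈ 2.5095e+5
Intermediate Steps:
g(L) = 12 + 2*L² (g(L) = (L² + L²) + 12 = 2*L² + 12 = 12 + 2*L²)
Y(X) = 7666/21 (Y(X) = (492 + 1/21) - 127 = 10333/21 - 127 = 7666/21)
E = -250581 (E = -(-318768 + 819930)/2 = -½*501162 = -250581)
Y(g(31)) - E = 7666/21 - 1*(-250581) = 7666/21 + 250581 = 5269867/21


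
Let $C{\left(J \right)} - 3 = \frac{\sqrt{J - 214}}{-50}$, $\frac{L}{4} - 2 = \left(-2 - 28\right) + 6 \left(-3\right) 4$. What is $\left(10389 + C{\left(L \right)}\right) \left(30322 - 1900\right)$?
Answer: $295361424 - \frac{14211 i \sqrt{614}}{25} \approx 2.9536 \cdot 10^{8} - 14085.0 i$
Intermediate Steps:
$L = -400$ ($L = 8 + 4 \left(\left(-2 - 28\right) + 6 \left(-3\right) 4\right) = 8 + 4 \left(-30 - 72\right) = 8 + 4 \left(-102\right) = 8 - 408 = -400$)
$C{\left(J \right)} = 3 - \frac{\sqrt{-214 + J}}{50}$ ($C{\left(J \right)} = 3 + \frac{\sqrt{J - 214}}{-50} = 3 + \sqrt{-214 + J} \left(- \frac{1}{50}\right) = 3 - \frac{\sqrt{-214 + J}}{50}$)
$\left(10389 + C{\left(L \right)}\right) \left(30322 - 1900\right) = \left(10389 + \left(3 - \frac{\sqrt{-214 - 400}}{50}\right)\right) \left(30322 - 1900\right) = \left(10389 + \left(3 - \frac{\sqrt{-614}}{50}\right)\right) 28422 = \left(10389 + \left(3 - \frac{i \sqrt{614}}{50}\right)\right) 28422 = \left(10392 - \frac{i \sqrt{614}}{50}\right) 28422 = 295361424 - \frac{14211 i \sqrt{614}}{25}$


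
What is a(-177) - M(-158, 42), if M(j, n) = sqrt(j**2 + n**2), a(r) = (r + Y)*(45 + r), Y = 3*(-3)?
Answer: 24552 - 2*sqrt(6682) ≈ 24389.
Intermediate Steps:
Y = -9
a(r) = (-9 + r)*(45 + r) (a(r) = (r - 9)*(45 + r) = (-9 + r)*(45 + r))
a(-177) - M(-158, 42) = (-405 + (-177)**2 + 36*(-177)) - sqrt((-158)**2 + 42**2) = (-405 + 31329 - 6372) - sqrt(24964 + 1764) = 24552 - sqrt(26728) = 24552 - 2*sqrt(6682)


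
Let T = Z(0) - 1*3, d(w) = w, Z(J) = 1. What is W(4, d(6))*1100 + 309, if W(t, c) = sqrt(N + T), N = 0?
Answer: 309 + 1100*I*sqrt(2) ≈ 309.0 + 1555.6*I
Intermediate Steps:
T = -2 (T = 1 - 1*3 = 1 - 3 = -2)
W(t, c) = I*sqrt(2) (W(t, c) = sqrt(0 - 2) = sqrt(-2) = I*sqrt(2))
W(4, d(6))*1100 + 309 = (I*sqrt(2))*1100 + 309 = 1100*I*sqrt(2) + 309 = 309 + 1100*I*sqrt(2)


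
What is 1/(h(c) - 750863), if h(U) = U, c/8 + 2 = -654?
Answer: -1/756111 ≈ -1.3226e-6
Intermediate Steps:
c = -5248 (c = -16 + 8*(-654) = -16 - 5232 = -5248)
1/(h(c) - 750863) = 1/(-5248 - 750863) = 1/(-756111) = -1/756111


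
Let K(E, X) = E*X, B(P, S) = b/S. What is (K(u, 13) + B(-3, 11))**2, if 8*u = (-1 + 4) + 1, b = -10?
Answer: 15129/484 ≈ 31.258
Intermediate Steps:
B(P, S) = -10/S
u = 1/2 (u = ((-1 + 4) + 1)/8 = (3 + 1)/8 = (1/8)*4 = 1/2 ≈ 0.50000)
(K(u, 13) + B(-3, 11))**2 = ((1/2)*13 - 10/11)**2 = (13/2 - 10*1/11)**2 = (13/2 - 10/11)**2 = (123/22)**2 = 15129/484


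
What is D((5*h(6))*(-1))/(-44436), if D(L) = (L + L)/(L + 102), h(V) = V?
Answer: 5/266616 ≈ 1.8754e-5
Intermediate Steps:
D(L) = 2*L/(102 + L) (D(L) = (2*L)/(102 + L) = 2*L/(102 + L))
D((5*h(6))*(-1))/(-44436) = (2*((5*6)*(-1))/(102 + (5*6)*(-1)))/(-44436) = (2*(30*(-1))/(102 + 30*(-1)))*(-1/44436) = (2*(-30)/(102 - 30))*(-1/44436) = (2*(-30)/72)*(-1/44436) = (2*(-30)*(1/72))*(-1/44436) = -5/6*(-1/44436) = 5/266616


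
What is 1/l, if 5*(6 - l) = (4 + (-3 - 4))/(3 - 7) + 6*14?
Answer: -20/219 ≈ -0.091324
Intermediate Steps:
l = -219/20 (l = 6 - ((4 + (-3 - 4))/(3 - 7) + 6*14)/5 = 6 - ((4 - 7)/(-4) + 84)/5 = 6 - (-3*(-¼) + 84)/5 = 6 - (¾ + 84)/5 = 6 - ⅕*339/4 = 6 - 339/20 = -219/20 ≈ -10.950)
1/l = 1/(-219/20) = -20/219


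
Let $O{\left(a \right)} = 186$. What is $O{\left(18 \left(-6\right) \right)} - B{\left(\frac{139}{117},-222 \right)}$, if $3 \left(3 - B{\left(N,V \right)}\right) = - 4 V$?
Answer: $479$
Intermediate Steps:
$B{\left(N,V \right)} = 3 + \frac{4 V}{3}$ ($B{\left(N,V \right)} = 3 - \frac{\left(-4\right) V}{3} = 3 + \frac{4 V}{3}$)
$O{\left(18 \left(-6\right) \right)} - B{\left(\frac{139}{117},-222 \right)} = 186 - \left(3 + \frac{4}{3} \left(-222\right)\right) = 186 - \left(3 - 296\right) = 186 - -293 = 186 + 293 = 479$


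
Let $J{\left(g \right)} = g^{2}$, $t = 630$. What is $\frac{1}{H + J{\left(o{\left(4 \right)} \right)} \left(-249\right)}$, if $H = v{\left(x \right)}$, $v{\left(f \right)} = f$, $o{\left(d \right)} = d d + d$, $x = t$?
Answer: $- \frac{1}{98970} \approx -1.0104 \cdot 10^{-5}$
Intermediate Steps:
$x = 630$
$o{\left(d \right)} = d + d^{2}$ ($o{\left(d \right)} = d^{2} + d = d + d^{2}$)
$H = 630$
$\frac{1}{H + J{\left(o{\left(4 \right)} \right)} \left(-249\right)} = \frac{1}{630 + \left(4 \left(1 + 4\right)\right)^{2} \left(-249\right)} = \frac{1}{630 + \left(4 \cdot 5\right)^{2} \left(-249\right)} = \frac{1}{630 + 20^{2} \left(-249\right)} = \frac{1}{630 + 400 \left(-249\right)} = \frac{1}{630 - 99600} = \frac{1}{-98970} = - \frac{1}{98970}$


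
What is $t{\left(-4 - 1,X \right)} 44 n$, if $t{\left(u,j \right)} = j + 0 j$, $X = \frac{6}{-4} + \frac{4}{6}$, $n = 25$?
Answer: $- \frac{2750}{3} \approx -916.67$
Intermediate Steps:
$X = - \frac{5}{6}$ ($X = 6 \left(- \frac{1}{4}\right) + 4 \cdot \frac{1}{6} = - \frac{3}{2} + \frac{2}{3} = - \frac{5}{6} \approx -0.83333$)
$t{\left(u,j \right)} = j$ ($t{\left(u,j \right)} = j + 0 = j$)
$t{\left(-4 - 1,X \right)} 44 n = \left(- \frac{5}{6}\right) 44 \cdot 25 = \left(- \frac{110}{3}\right) 25 = - \frac{2750}{3}$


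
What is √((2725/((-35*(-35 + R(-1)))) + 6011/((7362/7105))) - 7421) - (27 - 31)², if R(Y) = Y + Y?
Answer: -16 + I*√653515178313746/635586 ≈ -16.0 + 40.221*I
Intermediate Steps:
R(Y) = 2*Y
√((2725/((-35*(-35 + R(-1)))) + 6011/((7362/7105))) - 7421) - (27 - 31)² = √((2725/((-35*(-35 + 2*(-1)))) + 6011/((7362/7105))) - 7421) - (27 - 31)² = √((2725/((-35*(-35 - 2))) + 6011/((7362*(1/7105)))) - 7421) - 1*(-4)² = √((2725/((-35*(-37))) + 6011/(7362/7105)) - 7421) - 1*16 = √((2725/1295 + 6011*(7105/7362)) - 7421) - 16 = √((2725*(1/1295) + 42708155/7362) - 7421) - 16 = √((545/259 + 42708155/7362) - 7421) - 16 = √(11065424435/1906758 - 7421) - 16 = √(-3084626683/1906758) - 16 = I*√653515178313746/635586 - 16 = -16 + I*√653515178313746/635586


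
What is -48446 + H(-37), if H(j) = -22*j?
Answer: -47632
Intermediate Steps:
-48446 + H(-37) = -48446 - 22*(-37) = -48446 + 814 = -47632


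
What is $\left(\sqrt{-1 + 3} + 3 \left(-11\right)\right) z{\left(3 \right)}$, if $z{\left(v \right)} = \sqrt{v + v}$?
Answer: $\sqrt{6} \left(-33 + \sqrt{2}\right) \approx -77.369$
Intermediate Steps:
$z{\left(v \right)} = \sqrt{2} \sqrt{v}$ ($z{\left(v \right)} = \sqrt{2 v} = \sqrt{2} \sqrt{v}$)
$\left(\sqrt{-1 + 3} + 3 \left(-11\right)\right) z{\left(3 \right)} = \left(\sqrt{-1 + 3} + 3 \left(-11\right)\right) \sqrt{2} \sqrt{3} = \left(\sqrt{2} - 33\right) \sqrt{6} = \left(-33 + \sqrt{2}\right) \sqrt{6} = \sqrt{6} \left(-33 + \sqrt{2}\right)$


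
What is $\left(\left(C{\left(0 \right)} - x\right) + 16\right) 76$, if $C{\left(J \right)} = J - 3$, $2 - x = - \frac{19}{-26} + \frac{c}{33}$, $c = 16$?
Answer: $\frac{398278}{429} \approx 928.39$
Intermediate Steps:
$x = \frac{673}{858}$ ($x = 2 - \left(- \frac{19}{-26} + \frac{16}{33}\right) = 2 - \left(\left(-19\right) \left(- \frac{1}{26}\right) + 16 \cdot \frac{1}{33}\right) = 2 - \left(\frac{19}{26} + \frac{16}{33}\right) = 2 - \frac{1043}{858} = \frac{673}{858} \approx 0.78438$)
$C{\left(J \right)} = -3 + J$
$\left(\left(C{\left(0 \right)} - x\right) + 16\right) 76 = \left(\left(\left(-3 + 0\right) - \frac{673}{858}\right) + 16\right) 76 = \left(\left(-3 - \frac{673}{858}\right) + 16\right) 76 = \left(- \frac{3247}{858} + 16\right) 76 = \frac{10481}{858} \cdot 76 = \frac{398278}{429}$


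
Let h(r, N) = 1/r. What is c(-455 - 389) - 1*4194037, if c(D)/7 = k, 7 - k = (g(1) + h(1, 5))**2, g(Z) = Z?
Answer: -4194016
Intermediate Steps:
k = 3 (k = 7 - (1 + 1/1)**2 = 7 - (1 + 1)**2 = 7 - 1*2**2 = 7 - 1*4 = 7 - 4 = 3)
c(D) = 21 (c(D) = 7*3 = 21)
c(-455 - 389) - 1*4194037 = 21 - 1*4194037 = 21 - 4194037 = -4194016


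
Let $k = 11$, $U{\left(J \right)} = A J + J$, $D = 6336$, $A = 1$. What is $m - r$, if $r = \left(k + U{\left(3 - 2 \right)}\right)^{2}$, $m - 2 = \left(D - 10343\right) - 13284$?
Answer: $-17458$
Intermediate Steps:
$U{\left(J \right)} = 2 J$ ($U{\left(J \right)} = 1 J + J = J + J = 2 J$)
$m = -17289$ ($m = 2 + \left(\left(6336 - 10343\right) - 13284\right) = 2 - 17291 = -17289$)
$r = 169$ ($r = \left(11 + 2 \left(3 - 2\right)\right)^{2} = \left(11 + 2 \cdot 1\right)^{2} = \left(11 + 2\right)^{2} = 13^{2} = 169$)
$m - r = -17289 - 169 = -17458$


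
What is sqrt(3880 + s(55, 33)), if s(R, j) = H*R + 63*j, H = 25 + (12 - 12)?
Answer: sqrt(7334) ≈ 85.639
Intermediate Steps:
H = 25 (H = 25 + 0 = 25)
s(R, j) = 25*R + 63*j
sqrt(3880 + s(55, 33)) = sqrt(3880 + (25*55 + 63*33)) = sqrt(3880 + (1375 + 2079)) = sqrt(3880 + 3454) = sqrt(7334)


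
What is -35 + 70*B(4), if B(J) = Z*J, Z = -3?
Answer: -875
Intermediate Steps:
B(J) = -3*J
-35 + 70*B(4) = -35 + 70*(-3*4) = -35 + 70*(-12) = -35 - 840 = -875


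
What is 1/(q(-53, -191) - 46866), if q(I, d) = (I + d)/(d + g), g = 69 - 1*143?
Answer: -265/12419246 ≈ -2.1338e-5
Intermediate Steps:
g = -74 (g = 69 - 143 = -74)
q(I, d) = (I + d)/(-74 + d) (q(I, d) = (I + d)/(d - 74) = (I + d)/(-74 + d))
1/(q(-53, -191) - 46866) = 1/((-53 - 191)/(-74 - 191) - 46866) = 1/(-244/(-265) - 46866) = 1/(-1/265*(-244) - 46866) = 1/(244/265 - 46866) = 1/(-12419246/265) = -265/12419246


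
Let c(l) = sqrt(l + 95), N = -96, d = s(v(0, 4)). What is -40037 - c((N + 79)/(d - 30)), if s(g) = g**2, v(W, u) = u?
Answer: -40037 - sqrt(18858)/14 ≈ -40047.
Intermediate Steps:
d = 16 (d = 4**2 = 16)
c(l) = sqrt(95 + l)
-40037 - c((N + 79)/(d - 30)) = -40037 - sqrt(95 + (-96 + 79)/(16 - 30)) = -40037 - sqrt(95 - 17/(-14)) = -40037 - sqrt(95 - 17*(-1/14)) = -40037 - sqrt(95 + 17/14) = -40037 - sqrt(1347/14) = -40037 - sqrt(18858)/14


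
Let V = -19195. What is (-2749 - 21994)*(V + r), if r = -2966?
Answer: 548329623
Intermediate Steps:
(-2749 - 21994)*(V + r) = (-2749 - 21994)*(-19195 - 2966) = -24743*(-22161) = 548329623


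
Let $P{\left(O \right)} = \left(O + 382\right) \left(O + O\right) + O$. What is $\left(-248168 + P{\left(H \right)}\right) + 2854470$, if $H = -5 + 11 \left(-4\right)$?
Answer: $2573619$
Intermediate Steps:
$H = -49$ ($H = -5 - 44 = -49$)
$P{\left(O \right)} = O + 2 O \left(382 + O\right)$ ($P{\left(O \right)} = \left(382 + O\right) 2 O + O = 2 O \left(382 + O\right) + O = O + 2 O \left(382 + O\right)$)
$\left(-248168 + P{\left(H \right)}\right) + 2854470 = \left(-248168 - 49 \left(765 + 2 \left(-49\right)\right)\right) + 2854470 = \left(-248168 - 49 \left(765 - 98\right)\right) + 2854470 = \left(-248168 - 32683\right) + 2854470 = -280851 + 2854470 = 2573619$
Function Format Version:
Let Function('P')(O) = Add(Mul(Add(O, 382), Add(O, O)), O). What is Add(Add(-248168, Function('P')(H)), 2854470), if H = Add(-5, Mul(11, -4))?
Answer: 2573619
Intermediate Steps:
H = -49 (H = Add(-5, -44) = -49)
Function('P')(O) = Add(O, Mul(2, O, Add(382, O))) (Function('P')(O) = Add(Mul(Add(382, O), Mul(2, O)), O) = Add(Mul(2, O, Add(382, O)), O) = Add(O, Mul(2, O, Add(382, O))))
Add(Add(-248168, Function('P')(H)), 2854470) = Add(Add(-248168, Mul(-49, Add(765, Mul(2, -49)))), 2854470) = Add(Add(-248168, Mul(-49, Add(765, -98))), 2854470) = Add(Add(-248168, Mul(-49, 667)), 2854470) = Add(Add(-248168, -32683), 2854470) = Add(-280851, 2854470) = 2573619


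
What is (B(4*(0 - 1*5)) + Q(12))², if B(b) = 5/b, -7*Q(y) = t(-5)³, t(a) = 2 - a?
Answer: 38809/16 ≈ 2425.6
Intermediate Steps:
Q(y) = -49 (Q(y) = -(2 - 1*(-5))³/7 = -(2 + 5)³/7 = -⅐*7³ = -⅐*343 = -49)
(B(4*(0 - 1*5)) + Q(12))² = (5/((4*(0 - 1*5))) - 49)² = (5/((4*(0 - 5))) - 49)² = (5/((4*(-5))) - 49)² = (5/(-20) - 49)² = (5*(-1/20) - 49)² = (-¼ - 49)² = (-197/4)² = 38809/16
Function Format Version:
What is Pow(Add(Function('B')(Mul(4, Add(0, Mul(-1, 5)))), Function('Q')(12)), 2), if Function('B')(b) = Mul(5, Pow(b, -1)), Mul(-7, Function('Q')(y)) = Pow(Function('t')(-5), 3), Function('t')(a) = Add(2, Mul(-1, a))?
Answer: Rational(38809, 16) ≈ 2425.6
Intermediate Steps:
Function('Q')(y) = -49 (Function('Q')(y) = Mul(Rational(-1, 7), Pow(Add(2, Mul(-1, -5)), 3)) = Mul(Rational(-1, 7), Pow(Add(2, 5), 3)) = Mul(Rational(-1, 7), Pow(7, 3)) = Mul(Rational(-1, 7), 343) = -49)
Pow(Add(Function('B')(Mul(4, Add(0, Mul(-1, 5)))), Function('Q')(12)), 2) = Pow(Add(Mul(5, Pow(Mul(4, Add(0, Mul(-1, 5))), -1)), -49), 2) = Pow(Add(Mul(5, Pow(Mul(4, Add(0, -5)), -1)), -49), 2) = Pow(Add(Mul(5, Pow(Mul(4, -5), -1)), -49), 2) = Pow(Add(Mul(5, Pow(-20, -1)), -49), 2) = Pow(Add(Mul(5, Rational(-1, 20)), -49), 2) = Pow(Add(Rational(-1, 4), -49), 2) = Pow(Rational(-197, 4), 2) = Rational(38809, 16)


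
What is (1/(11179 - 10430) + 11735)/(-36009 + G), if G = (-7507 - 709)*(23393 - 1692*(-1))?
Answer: -8789516/154394642381 ≈ -5.6929e-5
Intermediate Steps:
G = -206098360 (G = -8216*(23393 + 1692) = -8216*25085 = -206098360)
(1/(11179 - 10430) + 11735)/(-36009 + G) = (1/(11179 - 10430) + 11735)/(-36009 - 206098360) = (1/749 + 11735)/(-206134369) = (1/749 + 11735)*(-1/206134369) = (8789516/749)*(-1/206134369) = -8789516/154394642381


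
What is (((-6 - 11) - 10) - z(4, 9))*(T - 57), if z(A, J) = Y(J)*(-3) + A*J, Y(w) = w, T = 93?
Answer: -1296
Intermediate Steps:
z(A, J) = -3*J + A*J (z(A, J) = J*(-3) + A*J = -3*J + A*J)
(((-6 - 11) - 10) - z(4, 9))*(T - 57) = (((-6 - 11) - 10) - 9*(-3 + 4))*(93 - 57) = ((-17 - 10) - 9)*36 = (-27 - 1*9)*36 = (-27 - 9)*36 = -36*36 = -1296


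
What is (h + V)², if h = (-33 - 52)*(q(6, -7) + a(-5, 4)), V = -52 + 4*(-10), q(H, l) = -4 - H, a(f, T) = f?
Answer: 1399489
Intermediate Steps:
V = -92 (V = -52 - 40 = -92)
h = 1275 (h = (-33 - 52)*((-4 - 1*6) - 5) = -85*((-4 - 6) - 5) = -85*(-10 - 5) = -85*(-15) = 1275)
(h + V)² = (1275 - 92)² = 1183² = 1399489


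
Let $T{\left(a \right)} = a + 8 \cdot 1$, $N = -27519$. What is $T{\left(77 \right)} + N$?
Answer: $-27434$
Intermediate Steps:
$T{\left(a \right)} = 8 + a$ ($T{\left(a \right)} = a + 8 = 8 + a$)
$T{\left(77 \right)} + N = \left(8 + 77\right) - 27519 = 85 - 27519 = -27434$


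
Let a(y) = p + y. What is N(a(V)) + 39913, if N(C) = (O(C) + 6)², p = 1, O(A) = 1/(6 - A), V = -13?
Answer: 12943693/324 ≈ 39950.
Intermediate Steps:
a(y) = 1 + y
N(C) = (6 - 1/(-6 + C))² (N(C) = (-1/(-6 + C) + 6)² = (6 - 1/(-6 + C))²)
N(a(V)) + 39913 = (-37 + 6*(1 - 13))²/(-6 + (1 - 13))² + 39913 = (-37 + 6*(-12))²/(-6 - 12)² + 39913 = (-37 - 72)²/(-18)² + 39913 = (-109)²*(1/324) + 39913 = 11881*(1/324) + 39913 = 11881/324 + 39913 = 12943693/324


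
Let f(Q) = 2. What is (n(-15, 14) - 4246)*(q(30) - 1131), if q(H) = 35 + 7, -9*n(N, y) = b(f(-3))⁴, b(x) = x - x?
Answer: 4623894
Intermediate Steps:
b(x) = 0
n(N, y) = 0 (n(N, y) = -⅑*0⁴ = -⅑*0 = 0)
q(H) = 42
(n(-15, 14) - 4246)*(q(30) - 1131) = (0 - 4246)*(42 - 1131) = -4246*(-1089) = 4623894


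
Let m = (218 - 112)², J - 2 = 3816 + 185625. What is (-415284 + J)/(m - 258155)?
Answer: 225841/246919 ≈ 0.91464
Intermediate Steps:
J = 189443 (J = 2 + (3816 + 185625) = 2 + 189441 = 189443)
m = 11236 (m = 106² = 11236)
(-415284 + J)/(m - 258155) = (-415284 + 189443)/(11236 - 258155) = -225841/(-246919) = -225841*(-1/246919) = 225841/246919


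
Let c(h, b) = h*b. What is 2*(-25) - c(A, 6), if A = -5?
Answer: -20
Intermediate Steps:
c(h, b) = b*h
2*(-25) - c(A, 6) = 2*(-25) - 6*(-5) = -50 - 1*(-30) = -50 + 30 = -20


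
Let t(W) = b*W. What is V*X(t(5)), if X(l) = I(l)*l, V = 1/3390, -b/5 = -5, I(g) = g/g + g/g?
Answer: 25/339 ≈ 0.073746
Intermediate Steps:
I(g) = 2 (I(g) = 1 + 1 = 2)
b = 25 (b = -5*(-5) = 25)
t(W) = 25*W
V = 1/3390 ≈ 0.00029499
X(l) = 2*l
V*X(t(5)) = (2*(25*5))/3390 = (2*125)/3390 = (1/3390)*250 = 25/339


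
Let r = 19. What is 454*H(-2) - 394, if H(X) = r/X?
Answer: -4707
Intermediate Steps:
H(X) = 19/X
454*H(-2) - 394 = 454*(19/(-2)) - 394 = 454*(19*(-1/2)) - 394 = 454*(-19/2) - 394 = -4313 - 394 = -4707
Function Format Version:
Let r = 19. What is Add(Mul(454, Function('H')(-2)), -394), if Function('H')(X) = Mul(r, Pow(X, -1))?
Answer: -4707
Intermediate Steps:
Function('H')(X) = Mul(19, Pow(X, -1))
Add(Mul(454, Function('H')(-2)), -394) = Add(Mul(454, Mul(19, Pow(-2, -1))), -394) = Add(Mul(454, Mul(19, Rational(-1, 2))), -394) = Add(Mul(454, Rational(-19, 2)), -394) = Add(-4313, -394) = -4707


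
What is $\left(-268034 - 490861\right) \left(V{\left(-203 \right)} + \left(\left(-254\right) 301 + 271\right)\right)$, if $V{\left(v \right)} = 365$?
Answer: $57537901110$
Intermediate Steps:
$\left(-268034 - 490861\right) \left(V{\left(-203 \right)} + \left(\left(-254\right) 301 + 271\right)\right) = \left(-268034 - 490861\right) \left(365 + \left(\left(-254\right) 301 + 271\right)\right) = - 758895 \left(365 + \left(-76454 + 271\right)\right) = - 758895 \left(365 - 76183\right) = \left(-758895\right) \left(-75818\right) = 57537901110$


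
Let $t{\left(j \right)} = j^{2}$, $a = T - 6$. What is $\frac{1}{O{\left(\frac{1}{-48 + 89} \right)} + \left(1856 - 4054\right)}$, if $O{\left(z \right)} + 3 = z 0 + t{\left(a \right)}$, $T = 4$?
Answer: $- \frac{1}{2197} \approx -0.00045517$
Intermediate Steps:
$a = -2$ ($a = 4 - 6 = -2$)
$O{\left(z \right)} = 1$ ($O{\left(z \right)} = -3 + \left(z 0 + \left(-2\right)^{2}\right) = -3 + \left(0 + 4\right) = -3 + 4 = 1$)
$\frac{1}{O{\left(\frac{1}{-48 + 89} \right)} + \left(1856 - 4054\right)} = \frac{1}{1 + \left(1856 - 4054\right)} = \frac{1}{1 - 2198} = \frac{1}{-2197} = - \frac{1}{2197}$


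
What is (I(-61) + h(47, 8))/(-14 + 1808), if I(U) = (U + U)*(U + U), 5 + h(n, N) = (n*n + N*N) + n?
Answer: 441/46 ≈ 9.5870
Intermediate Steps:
h(n, N) = -5 + n + N² + n² (h(n, N) = -5 + ((n*n + N*N) + n) = -5 + ((n² + N²) + n) = -5 + ((N² + n²) + n) = -5 + (n + N² + n²) = -5 + n + N² + n²)
I(U) = 4*U² (I(U) = (2*U)*(2*U) = 4*U²)
(I(-61) + h(47, 8))/(-14 + 1808) = (4*(-61)² + (-5 + 47 + 8² + 47²))/(-14 + 1808) = (4*3721 + (-5 + 47 + 64 + 2209))/1794 = (14884 + 2315)*(1/1794) = 17199*(1/1794) = 441/46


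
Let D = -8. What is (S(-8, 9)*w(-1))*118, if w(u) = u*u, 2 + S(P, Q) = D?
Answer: -1180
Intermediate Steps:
S(P, Q) = -10 (S(P, Q) = -2 - 8 = -10)
w(u) = u**2
(S(-8, 9)*w(-1))*118 = -10*(-1)**2*118 = -10*1*118 = -10*118 = -1180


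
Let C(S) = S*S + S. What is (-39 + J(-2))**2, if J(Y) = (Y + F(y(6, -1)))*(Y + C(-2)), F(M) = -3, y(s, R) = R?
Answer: 1521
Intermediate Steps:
C(S) = S + S**2 (C(S) = S**2 + S = S + S**2)
J(Y) = (-3 + Y)*(2 + Y) (J(Y) = (Y - 3)*(Y - 2*(1 - 2)) = (-3 + Y)*(Y - 2*(-1)) = (-3 + Y)*(Y + 2) = (-3 + Y)*(2 + Y))
(-39 + J(-2))**2 = (-39 + (-6 + (-2)**2 - 1*(-2)))**2 = (-39 + (-6 + 4 + 2))**2 = (-39 + 0)**2 = (-39)**2 = 1521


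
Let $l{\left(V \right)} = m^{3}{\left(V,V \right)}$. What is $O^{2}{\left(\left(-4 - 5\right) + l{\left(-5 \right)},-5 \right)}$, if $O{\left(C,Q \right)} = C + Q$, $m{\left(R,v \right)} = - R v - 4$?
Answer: $595506409$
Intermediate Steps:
$m{\left(R,v \right)} = -4 - R v$ ($m{\left(R,v \right)} = - R v - 4 = -4 - R v$)
$l{\left(V \right)} = \left(-4 - V^{2}\right)^{3}$ ($l{\left(V \right)} = \left(-4 - V V\right)^{3} = \left(-4 - V^{2}\right)^{3}$)
$O^{2}{\left(\left(-4 - 5\right) + l{\left(-5 \right)},-5 \right)} = \left(\left(\left(-4 - 5\right) - \left(4 + \left(-5\right)^{2}\right)^{3}\right) - 5\right)^{2} = \left(\left(-9 - \left(4 + 25\right)^{3}\right) - 5\right)^{2} = \left(\left(-9 - 29^{3}\right) - 5\right)^{2} = \left(\left(-9 - 24389\right) - 5\right)^{2} = \left(-24398 - 5\right)^{2} = \left(-24403\right)^{2} = 595506409$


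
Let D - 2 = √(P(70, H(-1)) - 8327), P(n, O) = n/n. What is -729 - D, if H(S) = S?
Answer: -731 - I*√8326 ≈ -731.0 - 91.247*I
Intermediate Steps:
P(n, O) = 1
D = 2 + I*√8326 (D = 2 + √(1 - 8327) = 2 + √(-8326) = 2 + I*√8326 ≈ 2.0 + 91.247*I)
-729 - D = -729 - (2 + I*√8326) = -729 + (-2 - I*√8326) = -731 - I*√8326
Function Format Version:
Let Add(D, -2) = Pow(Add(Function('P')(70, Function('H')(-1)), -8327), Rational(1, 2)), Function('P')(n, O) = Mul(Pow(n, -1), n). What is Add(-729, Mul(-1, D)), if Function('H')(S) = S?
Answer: Add(-731, Mul(-1, I, Pow(8326, Rational(1, 2)))) ≈ Add(-731.00, Mul(-91.247, I))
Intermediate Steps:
Function('P')(n, O) = 1
D = Add(2, Mul(I, Pow(8326, Rational(1, 2)))) (D = Add(2, Pow(Add(1, -8327), Rational(1, 2))) = Add(2, Pow(-8326, Rational(1, 2))) = Add(2, Mul(I, Pow(8326, Rational(1, 2)))) ≈ Add(2.0000, Mul(91.247, I)))
Add(-729, Mul(-1, D)) = Add(-729, Mul(-1, Add(2, Mul(I, Pow(8326, Rational(1, 2)))))) = Add(-729, Add(-2, Mul(-1, I, Pow(8326, Rational(1, 2))))) = Add(-731, Mul(-1, I, Pow(8326, Rational(1, 2))))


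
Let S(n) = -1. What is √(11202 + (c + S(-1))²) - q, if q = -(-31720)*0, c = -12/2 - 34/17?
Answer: √11283 ≈ 106.22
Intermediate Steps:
c = -8 (c = -12*½ - 34*1/17 = -6 - 2 = -8)
q = 0 (q = -6344*0 = 0)
√(11202 + (c + S(-1))²) - q = √(11202 + (-8 - 1)²) - 1*0 = √(11202 + (-9)²) + 0 = √(11202 + 81) + 0 = √11283 + 0 = √11283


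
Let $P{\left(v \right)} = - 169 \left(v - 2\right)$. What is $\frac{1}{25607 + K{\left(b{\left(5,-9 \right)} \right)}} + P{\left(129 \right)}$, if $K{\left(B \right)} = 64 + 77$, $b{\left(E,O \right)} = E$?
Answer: $- \frac{552629323}{25748} \approx -21463.0$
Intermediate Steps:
$K{\left(B \right)} = 141$
$P{\left(v \right)} = 338 - 169 v$ ($P{\left(v \right)} = - 169 \left(-2 + v\right) = 338 - 169 v$)
$\frac{1}{25607 + K{\left(b{\left(5,-9 \right)} \right)}} + P{\left(129 \right)} = \frac{1}{25607 + 141} + \left(338 - 21801\right) = \frac{1}{25748} + \left(338 - 21801\right) = \frac{1}{25748} - 21463 = - \frac{552629323}{25748}$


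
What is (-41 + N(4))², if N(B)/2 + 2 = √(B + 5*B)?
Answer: 2121 - 360*√6 ≈ 1239.2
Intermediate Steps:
N(B) = -4 + 2*√6*√B (N(B) = -4 + 2*√(B + 5*B) = -4 + 2*√(6*B) = -4 + 2*(√6*√B) = -4 + 2*√6*√B)
(-41 + N(4))² = (-41 + (-4 + 2*√6*√4))² = (-41 + (-4 + 2*√6*2))² = (-41 + (-4 + 4*√6))² = (-45 + 4*√6)²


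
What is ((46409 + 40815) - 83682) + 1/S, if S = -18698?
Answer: 66228315/18698 ≈ 3542.0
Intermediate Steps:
((46409 + 40815) - 83682) + 1/S = ((46409 + 40815) - 83682) + 1/(-18698) = (87224 - 83682) - 1/18698 = 3542 - 1/18698 = 66228315/18698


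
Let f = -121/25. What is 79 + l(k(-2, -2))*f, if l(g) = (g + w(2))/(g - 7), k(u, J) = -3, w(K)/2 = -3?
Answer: 18661/250 ≈ 74.644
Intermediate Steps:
f = -121/25 (f = -121*1/25 = -121/25 ≈ -4.8400)
w(K) = -6 (w(K) = 2*(-3) = -6)
l(g) = (-6 + g)/(-7 + g) (l(g) = (g - 6)/(g - 7) = (-6 + g)/(-7 + g))
79 + l(k(-2, -2))*f = 79 + ((-6 - 3)/(-7 - 3))*(-121/25) = 79 + (-9/(-10))*(-121/25) = 79 - 1/10*(-9)*(-121/25) = 79 + (9/10)*(-121/25) = 79 - 1089/250 = 18661/250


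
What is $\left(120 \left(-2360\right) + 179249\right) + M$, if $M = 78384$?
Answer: $-25567$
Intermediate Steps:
$\left(120 \left(-2360\right) + 179249\right) + M = \left(120 \left(-2360\right) + 179249\right) + 78384 = \left(-283200 + 179249\right) + 78384 = -103951 + 78384 = -25567$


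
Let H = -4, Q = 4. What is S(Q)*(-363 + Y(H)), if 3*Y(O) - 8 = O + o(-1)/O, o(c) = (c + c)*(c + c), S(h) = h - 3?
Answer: -362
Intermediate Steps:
S(h) = -3 + h
o(c) = 4*c² (o(c) = (2*c)*(2*c) = 4*c²)
Y(O) = 8/3 + O/3 + 4/(3*O) (Y(O) = 8/3 + (O + (4*(-1)²)/O)/3 = 8/3 + (O + (4*1)/O)/3 = 8/3 + (O + 4/O)/3 = 8/3 + (O/3 + 4/(3*O)) = 8/3 + O/3 + 4/(3*O))
S(Q)*(-363 + Y(H)) = (-3 + 4)*(-363 + (⅓)*(4 - 4*(8 - 4))/(-4)) = 1*(-363 + (⅓)*(-¼)*(4 - 4*4)) = 1*(-363 + (⅓)*(-¼)*(4 - 16)) = 1*(-363 + (⅓)*(-¼)*(-12)) = 1*(-363 + 1) = 1*(-362) = -362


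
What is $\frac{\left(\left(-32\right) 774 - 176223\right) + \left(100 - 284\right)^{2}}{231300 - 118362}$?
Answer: $- \frac{167135}{112938} \approx -1.4799$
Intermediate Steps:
$\frac{\left(\left(-32\right) 774 - 176223\right) + \left(100 - 284\right)^{2}}{231300 - 118362} = \frac{\left(-24768 - 176223\right) + \left(-184\right)^{2}}{112938} = \left(-200991 + 33856\right) \frac{1}{112938} = \left(-167135\right) \frac{1}{112938} = - \frac{167135}{112938}$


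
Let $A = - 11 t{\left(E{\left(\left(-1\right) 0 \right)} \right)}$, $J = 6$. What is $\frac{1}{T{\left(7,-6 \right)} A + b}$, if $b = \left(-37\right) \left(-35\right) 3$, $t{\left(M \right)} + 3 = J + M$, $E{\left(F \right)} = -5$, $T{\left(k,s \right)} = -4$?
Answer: $\frac{1}{3797} \approx 0.00026337$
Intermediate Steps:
$t{\left(M \right)} = 3 + M$ ($t{\left(M \right)} = -3 + \left(6 + M\right) = 3 + M$)
$A = 22$ ($A = - 11 \left(3 - 5\right) = \left(-11\right) \left(-2\right) = 22$)
$b = 3885$ ($b = 1295 \cdot 3 = 3885$)
$\frac{1}{T{\left(7,-6 \right)} A + b} = \frac{1}{\left(-4\right) 22 + 3885} = \frac{1}{-88 + 3885} = \frac{1}{3797}$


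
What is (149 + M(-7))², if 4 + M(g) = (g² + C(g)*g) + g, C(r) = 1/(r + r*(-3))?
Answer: 139129/4 ≈ 34782.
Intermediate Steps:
C(r) = -1/(2*r) (C(r) = 1/(r - 3*r) = 1/(-2*r) = -1/(2*r))
M(g) = -9/2 + g + g² (M(g) = -4 + ((g² + (-1/(2*g))*g) + g) = -4 + ((g² - ½) + g) = -4 + ((-½ + g²) + g) = -4 + (-½ + g + g²) = -9/2 + g + g²)
(149 + M(-7))² = (149 + (-9/2 - 7 + (-7)²))² = (149 + (-9/2 - 7 + 49))² = (149 + 75/2)² = (373/2)² = 139129/4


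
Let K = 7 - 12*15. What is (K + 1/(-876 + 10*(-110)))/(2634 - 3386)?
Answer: 341849/1485952 ≈ 0.23005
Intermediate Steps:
K = -173 (K = 7 - 180 = -173)
(K + 1/(-876 + 10*(-110)))/(2634 - 3386) = (-173 + 1/(-876 + 10*(-110)))/(2634 - 3386) = (-173 + 1/(-876 - 1100))/(-752) = (-173 + 1/(-1976))*(-1/752) = (-173 - 1/1976)*(-1/752) = -341849/1976*(-1/752) = 341849/1485952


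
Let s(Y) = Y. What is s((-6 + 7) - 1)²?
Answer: 0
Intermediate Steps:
s((-6 + 7) - 1)² = ((-6 + 7) - 1)² = (1 - 1)² = 0² = 0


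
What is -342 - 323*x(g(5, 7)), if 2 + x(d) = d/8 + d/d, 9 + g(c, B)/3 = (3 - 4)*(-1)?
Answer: 950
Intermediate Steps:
g(c, B) = -24 (g(c, B) = -27 + 3*((3 - 4)*(-1)) = -27 + 3*(-1*(-1)) = -27 + 3*1 = -27 + 3 = -24)
x(d) = -1 + d/8 (x(d) = -2 + (d/8 + d/d) = -2 + (d*(1/8) + 1) = -2 + (d/8 + 1) = -2 + (1 + d/8) = -1 + d/8)
-342 - 323*x(g(5, 7)) = -342 - 323*(-1 + (1/8)*(-24)) = -342 - 323*(-1 - 3) = -342 - 323*(-4) = -342 + 1292 = 950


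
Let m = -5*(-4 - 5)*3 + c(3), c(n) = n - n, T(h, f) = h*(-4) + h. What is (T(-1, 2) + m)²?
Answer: 19044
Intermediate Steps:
T(h, f) = -3*h (T(h, f) = -4*h + h = -3*h)
c(n) = 0
m = 135 (m = -5*(-4 - 5)*3 + 0 = -5*(-9)*3 + 0 = 45*3 + 0 = 135 + 0 = 135)
(T(-1, 2) + m)² = (-3*(-1) + 135)² = (3 + 135)² = 138² = 19044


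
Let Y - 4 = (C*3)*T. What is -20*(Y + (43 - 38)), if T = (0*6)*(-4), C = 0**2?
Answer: -180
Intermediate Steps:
C = 0
T = 0 (T = 0*(-4) = 0)
Y = 4 (Y = 4 + (0*3)*0 = 4 + 0*0 = 4 + 0 = 4)
-20*(Y + (43 - 38)) = -20*(4 + (43 - 38)) = -20*(4 + 5) = -20*9 = -180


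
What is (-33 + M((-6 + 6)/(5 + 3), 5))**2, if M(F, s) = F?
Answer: 1089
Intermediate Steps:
(-33 + M((-6 + 6)/(5 + 3), 5))**2 = (-33 + (-6 + 6)/(5 + 3))**2 = (-33 + 0/8)**2 = (-33 + 0*(1/8))**2 = (-33 + 0)**2 = (-33)**2 = 1089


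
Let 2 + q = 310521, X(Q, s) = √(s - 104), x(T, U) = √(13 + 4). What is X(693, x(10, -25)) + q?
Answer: 310519 + √(-104 + √17) ≈ 3.1052e+5 + 9.9938*I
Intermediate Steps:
x(T, U) = √17
X(Q, s) = √(-104 + s)
q = 310519 (q = -2 + 310521 = 310519)
X(693, x(10, -25)) + q = √(-104 + √17) + 310519 = 310519 + √(-104 + √17)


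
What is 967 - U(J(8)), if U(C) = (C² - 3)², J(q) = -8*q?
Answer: -16751682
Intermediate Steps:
U(C) = (-3 + C²)²
967 - U(J(8)) = 967 - (-3 + (-8*8)²)² = 967 - (-3 + (-64)²)² = 967 - (-3 + 4096)² = 967 - 1*4093² = 967 - 1*16752649 = 967 - 16752649 = -16751682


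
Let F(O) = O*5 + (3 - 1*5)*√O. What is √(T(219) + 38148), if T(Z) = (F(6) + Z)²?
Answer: √(100173 - 996*√6) ≈ 312.62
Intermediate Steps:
F(O) = -2*√O + 5*O (F(O) = 5*O + (3 - 5)*√O = 5*O - 2*√O = -2*√O + 5*O)
T(Z) = (30 + Z - 2*√6)² (T(Z) = ((-2*√6 + 5*6) + Z)² = ((-2*√6 + 30) + Z)² = ((30 - 2*√6) + Z)² = (30 + Z - 2*√6)²)
√(T(219) + 38148) = √((30 + 219 - 2*√6)² + 38148) = √((249 - 2*√6)² + 38148) = √(38148 + (249 - 2*√6)²)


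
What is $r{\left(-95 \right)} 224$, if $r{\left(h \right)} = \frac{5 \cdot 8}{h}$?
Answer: $- \frac{1792}{19} \approx -94.316$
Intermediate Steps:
$r{\left(h \right)} = \frac{40}{h}$
$r{\left(-95 \right)} 224 = \frac{40}{-95} \cdot 224 = 40 \left(- \frac{1}{95}\right) 224 = \left(- \frac{8}{19}\right) 224 = - \frac{1792}{19}$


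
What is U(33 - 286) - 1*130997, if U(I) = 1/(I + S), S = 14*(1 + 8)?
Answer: -16636620/127 ≈ -1.3100e+5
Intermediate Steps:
S = 126 (S = 14*9 = 126)
U(I) = 1/(126 + I) (U(I) = 1/(I + 126) = 1/(126 + I))
U(33 - 286) - 1*130997 = 1/(126 + (33 - 286)) - 1*130997 = 1/(126 - 253) - 130997 = 1/(-127) - 130997 = -1/127 - 130997 = -16636620/127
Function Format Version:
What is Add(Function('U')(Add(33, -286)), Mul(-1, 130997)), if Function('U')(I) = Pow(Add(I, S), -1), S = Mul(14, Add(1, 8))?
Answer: Rational(-16636620, 127) ≈ -1.3100e+5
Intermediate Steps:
S = 126 (S = Mul(14, 9) = 126)
Function('U')(I) = Pow(Add(126, I), -1) (Function('U')(I) = Pow(Add(I, 126), -1) = Pow(Add(126, I), -1))
Add(Function('U')(Add(33, -286)), Mul(-1, 130997)) = Add(Pow(Add(126, Add(33, -286)), -1), Mul(-1, 130997)) = Add(Pow(Add(126, -253), -1), -130997) = Add(Pow(-127, -1), -130997) = Add(Rational(-1, 127), -130997) = Rational(-16636620, 127)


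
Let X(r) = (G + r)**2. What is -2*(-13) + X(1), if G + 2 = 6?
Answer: 51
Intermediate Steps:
G = 4 (G = -2 + 6 = 4)
X(r) = (4 + r)**2
-2*(-13) + X(1) = -2*(-13) + (4 + 1)**2 = 26 + 5**2 = 26 + 25 = 51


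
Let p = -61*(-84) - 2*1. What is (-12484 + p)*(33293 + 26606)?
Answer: -440976438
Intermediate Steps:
p = 5122 (p = 5124 - 2 = 5122)
(-12484 + p)*(33293 + 26606) = (-12484 + 5122)*(33293 + 26606) = -7362*59899 = -440976438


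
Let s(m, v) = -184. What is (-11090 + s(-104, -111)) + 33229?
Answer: 21955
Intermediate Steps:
(-11090 + s(-104, -111)) + 33229 = (-11090 - 184) + 33229 = -11274 + 33229 = 21955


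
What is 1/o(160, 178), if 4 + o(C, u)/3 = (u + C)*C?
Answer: 1/162228 ≈ 6.1642e-6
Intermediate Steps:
o(C, u) = -12 + 3*C*(C + u) (o(C, u) = -12 + 3*((u + C)*C) = -12 + 3*((C + u)*C) = -12 + 3*(C*(C + u)) = -12 + 3*C*(C + u))
1/o(160, 178) = 1/(-12 + 3*160**2 + 3*160*178) = 1/(-12 + 3*25600 + 85440) = 1/(-12 + 76800 + 85440) = 1/162228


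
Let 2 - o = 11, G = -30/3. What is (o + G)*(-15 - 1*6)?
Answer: 399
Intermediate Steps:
G = -10 (G = -30*⅓ = -10)
o = -9 (o = 2 - 1*11 = 2 - 11 = -9)
(o + G)*(-15 - 1*6) = (-9 - 10)*(-15 - 1*6) = -19*(-15 - 6) = -19*(-21) = 399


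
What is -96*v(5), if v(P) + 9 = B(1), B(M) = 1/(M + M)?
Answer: 816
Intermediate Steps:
B(M) = 1/(2*M)
v(P) = -17/2 (v(P) = -9 + (1/2)/1 = -9 + (1/2)*1 = -9 + 1/2 = -17/2)
-96*v(5) = -96*(-17/2) = 816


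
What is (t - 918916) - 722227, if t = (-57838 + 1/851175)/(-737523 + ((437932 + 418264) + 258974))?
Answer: -527535103131471824/321443685225 ≈ -1.6411e+6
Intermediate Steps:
t = -49230259649/321443685225 (t = (-57838 + 1/851175)/(-737523 + (856196 + 258974)) = -49230259649/(851175*(-737523 + 1115170)) = -49230259649/851175/377647 = -49230259649/851175*1/377647 = -49230259649/321443685225 ≈ -0.15315)
(t - 918916) - 722227 = (-49230259649/321443685225 - 918916) - 722227 = -295379794682475749/321443685225 - 722227 = -527535103131471824/321443685225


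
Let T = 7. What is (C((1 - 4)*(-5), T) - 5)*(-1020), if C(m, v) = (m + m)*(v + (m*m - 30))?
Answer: -6176100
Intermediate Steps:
C(m, v) = 2*m*(-30 + v + m²) (C(m, v) = (2*m)*(v + (m² - 30)) = (2*m)*(v + (-30 + m²)) = (2*m)*(-30 + v + m²) = 2*m*(-30 + v + m²))
(C((1 - 4)*(-5), T) - 5)*(-1020) = (2*((1 - 4)*(-5))*(-30 + 7 + ((1 - 4)*(-5))²) - 5)*(-1020) = (2*(-3*(-5))*(-30 + 7 + (-3*(-5))²) - 5)*(-1020) = (2*15*(-30 + 7 + 15²) - 5)*(-1020) = (2*15*(-30 + 7 + 225) - 5)*(-1020) = (2*15*202 - 5)*(-1020) = (6060 - 5)*(-1020) = 6055*(-1020) = -6176100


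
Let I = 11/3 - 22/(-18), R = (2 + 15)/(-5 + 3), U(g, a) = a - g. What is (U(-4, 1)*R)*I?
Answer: -1870/9 ≈ -207.78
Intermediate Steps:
R = -17/2 (R = 17/(-2) = 17*(-½) = -17/2 ≈ -8.5000)
I = 44/9 (I = 11*(⅓) - 22*(-1/18) = 11/3 + 11/9 = 44/9 ≈ 4.8889)
(U(-4, 1)*R)*I = ((1 - 1*(-4))*(-17/2))*(44/9) = ((1 + 4)*(-17/2))*(44/9) = (5*(-17/2))*(44/9) = -85/2*44/9 = -1870/9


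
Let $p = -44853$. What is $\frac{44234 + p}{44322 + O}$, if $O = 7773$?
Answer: $- \frac{619}{52095} \approx -0.011882$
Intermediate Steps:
$\frac{44234 + p}{44322 + O} = \frac{44234 - 44853}{44322 + 7773} = - \frac{619}{52095}$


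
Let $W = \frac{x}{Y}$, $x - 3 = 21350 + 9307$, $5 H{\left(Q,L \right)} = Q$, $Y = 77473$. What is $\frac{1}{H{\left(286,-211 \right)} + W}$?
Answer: $\frac{387365}{22310578} \approx 0.017362$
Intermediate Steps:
$H{\left(Q,L \right)} = \frac{Q}{5}$
$x = 30660$ ($x = 3 + \left(21350 + 9307\right) = 3 + 30657 = 30660$)
$W = \frac{30660}{77473} \approx 0.39575$
$\frac{1}{H{\left(286,-211 \right)} + W} = \frac{1}{\frac{1}{5} \cdot 286 + \frac{30660}{77473}} = \frac{1}{\frac{286}{5} + \frac{30660}{77473}} = \frac{1}{\frac{22310578}{387365}} = \frac{387365}{22310578}$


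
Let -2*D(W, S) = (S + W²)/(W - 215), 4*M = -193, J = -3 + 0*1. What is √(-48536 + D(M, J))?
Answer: I*√10629581638/468 ≈ 220.3*I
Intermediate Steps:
J = -3 (J = -3 + 0 = -3)
M = -193/4 (M = (¼)*(-193) = -193/4 ≈ -48.250)
D(W, S) = -(S + W²)/(2*(-215 + W)) (D(W, S) = -(S + W²)/(2*(W - 215)) = -(S + W²)/(2*(-215 + W)))
√(-48536 + D(M, J)) = √(-48536 + (-1*(-3) - (-193/4)²)/(2*(-215 - 193/4))) = √(-48536 + (3 - 1*37249/16)/(2*(-1053/4))) = √(-48536 + (½)*(-4/1053)*(3 - 37249/16)) = √(-48536 + (½)*(-4/1053)*(-37201/16)) = √(-48536 + 37201/8424) = √(-408830063/8424) = I*√10629581638/468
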